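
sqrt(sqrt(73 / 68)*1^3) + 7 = 17^(3 / 4)*sqrt(2)*73^(1 / 4) / 34 + 7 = 8.02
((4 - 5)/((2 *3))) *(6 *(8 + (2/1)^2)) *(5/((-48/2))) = 5/2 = 2.50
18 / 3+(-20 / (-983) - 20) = -13742 / 983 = -13.98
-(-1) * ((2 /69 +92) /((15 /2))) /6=1270 /621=2.05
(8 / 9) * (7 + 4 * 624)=20024 / 9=2224.89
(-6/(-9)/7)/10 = 1/105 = 0.01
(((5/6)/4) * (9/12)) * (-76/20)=-19/32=-0.59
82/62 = 41/31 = 1.32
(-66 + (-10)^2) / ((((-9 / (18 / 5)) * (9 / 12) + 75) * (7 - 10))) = -272 / 1755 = -0.15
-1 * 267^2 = -71289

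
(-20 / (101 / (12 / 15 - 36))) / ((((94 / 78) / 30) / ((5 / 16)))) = 257400 / 4747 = 54.22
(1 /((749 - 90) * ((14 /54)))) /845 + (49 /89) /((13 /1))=14694808 /346920665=0.04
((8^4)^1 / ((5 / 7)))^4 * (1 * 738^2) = 588931329559443299264.10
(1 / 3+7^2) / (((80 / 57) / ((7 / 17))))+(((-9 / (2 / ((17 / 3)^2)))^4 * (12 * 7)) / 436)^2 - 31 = 1824064777459368292412589 / 258530560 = 7055509327250783.40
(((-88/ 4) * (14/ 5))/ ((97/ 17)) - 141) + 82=-33851/ 485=-69.80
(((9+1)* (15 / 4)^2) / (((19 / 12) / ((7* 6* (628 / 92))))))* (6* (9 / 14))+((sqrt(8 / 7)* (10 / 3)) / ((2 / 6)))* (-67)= 42919875 / 437 -1340* sqrt(14) / 7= 97498.56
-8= -8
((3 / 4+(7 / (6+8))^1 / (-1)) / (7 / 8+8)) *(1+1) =4 / 71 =0.06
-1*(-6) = 6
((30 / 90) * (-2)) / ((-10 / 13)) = 13 / 15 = 0.87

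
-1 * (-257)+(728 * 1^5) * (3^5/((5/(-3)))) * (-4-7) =5839117/5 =1167823.40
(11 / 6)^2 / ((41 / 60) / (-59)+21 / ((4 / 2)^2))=35695 / 55632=0.64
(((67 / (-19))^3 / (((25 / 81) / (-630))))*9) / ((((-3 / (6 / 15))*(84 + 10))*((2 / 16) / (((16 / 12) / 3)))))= -32742263232 / 8059325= -4062.66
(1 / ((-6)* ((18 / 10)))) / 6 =-5 / 324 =-0.02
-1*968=-968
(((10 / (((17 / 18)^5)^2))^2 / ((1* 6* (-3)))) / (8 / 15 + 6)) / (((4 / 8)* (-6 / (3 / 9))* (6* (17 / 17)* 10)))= 983660201882413439385600 / 199147338925731053597678449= 0.00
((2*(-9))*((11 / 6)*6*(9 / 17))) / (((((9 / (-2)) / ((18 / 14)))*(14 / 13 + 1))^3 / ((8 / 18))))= 1546688 / 12752397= 0.12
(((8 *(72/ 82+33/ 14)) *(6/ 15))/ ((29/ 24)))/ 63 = 39616/ 291305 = 0.14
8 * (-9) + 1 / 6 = -431 / 6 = -71.83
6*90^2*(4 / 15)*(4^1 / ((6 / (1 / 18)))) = 480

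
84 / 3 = 28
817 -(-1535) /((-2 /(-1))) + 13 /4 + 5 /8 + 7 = 1595.38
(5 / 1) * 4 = 20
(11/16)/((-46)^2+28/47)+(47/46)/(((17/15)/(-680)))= -22442676109/36608640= -613.04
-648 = -648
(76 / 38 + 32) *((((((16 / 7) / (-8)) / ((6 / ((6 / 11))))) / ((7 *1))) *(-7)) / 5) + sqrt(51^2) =19703 / 385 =51.18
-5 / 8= -0.62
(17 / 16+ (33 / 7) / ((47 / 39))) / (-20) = -5237 / 21056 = -0.25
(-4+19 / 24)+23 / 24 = -2.25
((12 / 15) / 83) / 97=0.00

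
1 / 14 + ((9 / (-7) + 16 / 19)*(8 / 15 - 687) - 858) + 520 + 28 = -21569 / 3990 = -5.41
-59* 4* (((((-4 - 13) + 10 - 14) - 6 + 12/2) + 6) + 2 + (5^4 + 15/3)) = -145612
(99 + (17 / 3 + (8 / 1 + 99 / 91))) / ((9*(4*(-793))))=-31055 / 7793604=-0.00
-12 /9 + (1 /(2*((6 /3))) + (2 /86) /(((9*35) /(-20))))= -11755 /10836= -1.08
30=30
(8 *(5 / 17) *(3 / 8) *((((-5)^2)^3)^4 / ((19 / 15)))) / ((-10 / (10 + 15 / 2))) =-93877315521240234375 / 1292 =-72660460929752503.39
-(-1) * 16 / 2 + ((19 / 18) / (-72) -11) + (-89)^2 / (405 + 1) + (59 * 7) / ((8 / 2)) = 31503523 / 263088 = 119.75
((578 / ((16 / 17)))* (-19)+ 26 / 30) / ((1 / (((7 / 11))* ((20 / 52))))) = -9800707 / 3432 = -2855.68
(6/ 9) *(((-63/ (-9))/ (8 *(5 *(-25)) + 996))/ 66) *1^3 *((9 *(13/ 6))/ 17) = -91/ 4488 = -0.02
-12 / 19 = -0.63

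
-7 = -7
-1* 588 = -588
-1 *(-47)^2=-2209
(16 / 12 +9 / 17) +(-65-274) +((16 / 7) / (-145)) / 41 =-715529126 / 2122365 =-337.14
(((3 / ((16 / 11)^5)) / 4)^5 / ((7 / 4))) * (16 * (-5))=-131641677212168722280823754965 / 141976867225561692967630759002112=-0.00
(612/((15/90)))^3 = 49511720448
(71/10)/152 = 71/1520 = 0.05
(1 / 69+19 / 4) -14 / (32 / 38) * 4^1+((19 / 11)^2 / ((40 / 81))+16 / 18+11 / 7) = -373336181 / 7013160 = -53.23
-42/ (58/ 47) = -987/ 29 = -34.03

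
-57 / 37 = -1.54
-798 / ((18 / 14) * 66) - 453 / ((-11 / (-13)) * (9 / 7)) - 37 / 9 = -4729 / 11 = -429.91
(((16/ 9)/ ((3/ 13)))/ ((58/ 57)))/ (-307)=-1976/ 80127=-0.02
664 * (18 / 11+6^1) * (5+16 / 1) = 1171296 / 11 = 106481.45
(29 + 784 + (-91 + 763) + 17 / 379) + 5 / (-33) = 18571561 / 12507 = 1484.89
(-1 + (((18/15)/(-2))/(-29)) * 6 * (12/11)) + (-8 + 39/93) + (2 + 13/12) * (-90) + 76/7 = -190424221/692230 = -275.09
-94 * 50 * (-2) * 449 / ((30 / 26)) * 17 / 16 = 23318815 / 6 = 3886469.17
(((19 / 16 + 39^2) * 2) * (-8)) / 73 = -333.63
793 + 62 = 855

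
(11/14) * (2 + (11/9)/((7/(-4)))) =451/441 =1.02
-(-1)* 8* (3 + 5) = 64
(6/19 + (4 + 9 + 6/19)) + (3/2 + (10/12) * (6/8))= 2395/152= 15.76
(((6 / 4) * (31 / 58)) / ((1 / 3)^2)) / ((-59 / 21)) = -17577 / 6844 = -2.57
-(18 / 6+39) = -42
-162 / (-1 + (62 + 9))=-81 / 35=-2.31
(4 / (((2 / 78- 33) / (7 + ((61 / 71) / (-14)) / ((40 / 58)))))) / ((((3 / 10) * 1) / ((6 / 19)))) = -5358249 / 6071849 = -0.88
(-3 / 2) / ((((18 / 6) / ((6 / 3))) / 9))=-9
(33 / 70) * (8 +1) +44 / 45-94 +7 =-51521 / 630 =-81.78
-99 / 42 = -33 / 14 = -2.36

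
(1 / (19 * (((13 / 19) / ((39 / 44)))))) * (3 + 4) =21 / 44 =0.48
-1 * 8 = -8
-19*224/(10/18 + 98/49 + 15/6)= -10944/13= -841.85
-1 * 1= -1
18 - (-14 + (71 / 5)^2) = -4241 / 25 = -169.64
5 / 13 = 0.38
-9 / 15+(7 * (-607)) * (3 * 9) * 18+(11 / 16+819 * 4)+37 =-164936073 / 80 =-2061700.91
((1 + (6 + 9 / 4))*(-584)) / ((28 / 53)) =-143153 / 14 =-10225.21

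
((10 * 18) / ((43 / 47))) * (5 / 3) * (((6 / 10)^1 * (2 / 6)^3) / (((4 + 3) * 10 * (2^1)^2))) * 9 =141 / 602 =0.23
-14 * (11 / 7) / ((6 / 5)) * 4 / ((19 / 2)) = -440 / 57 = -7.72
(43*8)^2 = 118336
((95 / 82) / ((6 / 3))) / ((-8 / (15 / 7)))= -1425 / 9184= -0.16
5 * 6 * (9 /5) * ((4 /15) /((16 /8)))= 36 /5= 7.20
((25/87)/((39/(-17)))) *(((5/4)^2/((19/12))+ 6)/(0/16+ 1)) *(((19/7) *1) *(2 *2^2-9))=25075/10556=2.38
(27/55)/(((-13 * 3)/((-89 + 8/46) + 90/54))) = 18042/16445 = 1.10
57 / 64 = 0.89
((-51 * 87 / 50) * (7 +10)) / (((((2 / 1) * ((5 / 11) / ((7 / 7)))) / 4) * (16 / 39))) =-32359041 / 2000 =-16179.52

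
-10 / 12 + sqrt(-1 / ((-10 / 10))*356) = -5 / 6 + 2*sqrt(89) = 18.03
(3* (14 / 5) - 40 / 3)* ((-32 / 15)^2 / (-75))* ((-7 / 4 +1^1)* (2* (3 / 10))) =-18944 / 140625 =-0.13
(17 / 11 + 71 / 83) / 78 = 1096 / 35607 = 0.03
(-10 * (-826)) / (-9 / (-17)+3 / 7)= 8622.28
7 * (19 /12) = 133 /12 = 11.08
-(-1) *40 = 40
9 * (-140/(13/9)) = -872.31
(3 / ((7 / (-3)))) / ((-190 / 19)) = 9 / 70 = 0.13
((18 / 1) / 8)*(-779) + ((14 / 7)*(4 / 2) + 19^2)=-5551 / 4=-1387.75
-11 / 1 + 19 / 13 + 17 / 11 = -1143 / 143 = -7.99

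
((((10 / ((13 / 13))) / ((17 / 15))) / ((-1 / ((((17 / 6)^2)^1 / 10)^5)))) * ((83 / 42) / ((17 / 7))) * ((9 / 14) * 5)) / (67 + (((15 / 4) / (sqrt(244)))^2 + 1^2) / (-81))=-35318259923783 / 307473725260800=-0.11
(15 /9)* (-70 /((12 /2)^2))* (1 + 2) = -175 /18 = -9.72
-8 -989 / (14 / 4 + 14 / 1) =-64.51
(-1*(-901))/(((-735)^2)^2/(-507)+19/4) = -0.00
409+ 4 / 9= 3685 / 9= 409.44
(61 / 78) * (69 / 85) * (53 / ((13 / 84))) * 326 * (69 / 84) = 836315673 / 14365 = 58218.98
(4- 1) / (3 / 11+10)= 33 / 113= 0.29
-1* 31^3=-29791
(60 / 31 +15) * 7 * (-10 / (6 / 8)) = -49000 / 31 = -1580.65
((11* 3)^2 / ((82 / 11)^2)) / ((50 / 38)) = 2503611 / 168100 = 14.89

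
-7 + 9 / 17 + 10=60 / 17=3.53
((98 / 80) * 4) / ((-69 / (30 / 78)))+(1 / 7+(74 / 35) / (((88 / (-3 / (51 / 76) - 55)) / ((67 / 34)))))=-2155868713 / 798437640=-2.70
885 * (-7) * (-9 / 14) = 7965 / 2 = 3982.50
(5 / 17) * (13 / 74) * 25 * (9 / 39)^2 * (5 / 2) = 5625 / 32708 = 0.17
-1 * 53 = -53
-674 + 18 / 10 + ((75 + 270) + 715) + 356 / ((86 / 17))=98507 / 215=458.17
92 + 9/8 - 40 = 53.12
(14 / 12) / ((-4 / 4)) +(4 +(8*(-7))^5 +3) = -3304390621 / 6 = -550731770.17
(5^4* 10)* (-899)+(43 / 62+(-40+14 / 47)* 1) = -16373151171 / 2914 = -5618789.01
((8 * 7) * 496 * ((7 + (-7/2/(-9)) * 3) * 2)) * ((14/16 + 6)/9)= 9357040/27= 346557.04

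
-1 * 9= -9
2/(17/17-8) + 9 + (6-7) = 54/7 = 7.71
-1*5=-5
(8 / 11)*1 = 8 / 11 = 0.73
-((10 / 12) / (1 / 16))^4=-2560000 / 81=-31604.94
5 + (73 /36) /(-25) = 4427 /900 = 4.92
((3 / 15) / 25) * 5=1 / 25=0.04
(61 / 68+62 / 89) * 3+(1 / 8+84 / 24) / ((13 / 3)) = 883941 / 157352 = 5.62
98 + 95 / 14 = 1467 / 14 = 104.79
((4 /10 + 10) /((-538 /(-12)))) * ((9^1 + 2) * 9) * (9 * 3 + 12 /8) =880308 /1345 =654.50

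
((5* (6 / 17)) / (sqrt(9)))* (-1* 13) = -130 / 17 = -7.65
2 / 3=0.67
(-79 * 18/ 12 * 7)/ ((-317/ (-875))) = -1451625/ 634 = -2289.63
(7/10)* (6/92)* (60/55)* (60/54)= 14/253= 0.06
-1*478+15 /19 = -9067 /19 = -477.21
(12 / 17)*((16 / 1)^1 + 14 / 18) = 604 / 51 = 11.84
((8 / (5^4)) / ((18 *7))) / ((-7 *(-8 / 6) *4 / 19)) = 19 / 367500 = 0.00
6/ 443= 0.01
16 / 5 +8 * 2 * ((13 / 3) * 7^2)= 51008 / 15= 3400.53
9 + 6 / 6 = 10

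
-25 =-25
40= 40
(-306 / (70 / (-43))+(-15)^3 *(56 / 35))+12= -182001 / 35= -5200.03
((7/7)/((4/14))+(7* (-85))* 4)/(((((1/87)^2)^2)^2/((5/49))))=-795913303493501842.50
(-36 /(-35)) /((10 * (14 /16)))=144 /1225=0.12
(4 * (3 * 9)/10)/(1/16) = 864/5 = 172.80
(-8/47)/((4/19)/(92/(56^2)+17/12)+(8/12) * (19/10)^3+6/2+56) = -775428000/290277415387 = -0.00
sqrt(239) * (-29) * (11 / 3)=-319 * sqrt(239) / 3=-1643.87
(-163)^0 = 1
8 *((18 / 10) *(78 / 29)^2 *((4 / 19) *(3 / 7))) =5256576 / 559265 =9.40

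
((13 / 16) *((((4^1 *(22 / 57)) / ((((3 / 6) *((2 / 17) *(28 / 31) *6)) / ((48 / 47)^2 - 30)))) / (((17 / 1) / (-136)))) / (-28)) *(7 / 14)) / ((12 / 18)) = -114774803 / 4700752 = -24.42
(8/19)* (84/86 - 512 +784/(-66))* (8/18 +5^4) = -33413653936/242649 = -137703.65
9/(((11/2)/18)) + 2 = 31.45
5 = 5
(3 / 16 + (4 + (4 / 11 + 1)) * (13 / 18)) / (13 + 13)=6433 / 41184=0.16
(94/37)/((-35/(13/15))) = -1222/19425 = -0.06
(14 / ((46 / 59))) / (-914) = -413 / 21022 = -0.02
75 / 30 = 5 / 2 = 2.50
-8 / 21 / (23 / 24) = -64 / 161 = -0.40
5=5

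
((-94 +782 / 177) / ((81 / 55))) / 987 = -872080 / 14150619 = -0.06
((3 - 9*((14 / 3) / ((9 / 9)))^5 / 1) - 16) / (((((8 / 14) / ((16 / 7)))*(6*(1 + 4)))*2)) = -107635 / 81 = -1328.83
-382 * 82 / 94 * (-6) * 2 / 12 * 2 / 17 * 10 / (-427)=-0.92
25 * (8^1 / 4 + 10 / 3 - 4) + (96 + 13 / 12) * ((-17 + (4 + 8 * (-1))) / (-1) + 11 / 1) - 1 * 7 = 3133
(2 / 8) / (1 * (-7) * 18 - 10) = -1 / 544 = -0.00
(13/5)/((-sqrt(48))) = -13 * sqrt(3)/60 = -0.38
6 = 6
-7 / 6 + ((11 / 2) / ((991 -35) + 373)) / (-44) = -4135 / 3544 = -1.17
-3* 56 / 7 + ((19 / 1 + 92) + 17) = 104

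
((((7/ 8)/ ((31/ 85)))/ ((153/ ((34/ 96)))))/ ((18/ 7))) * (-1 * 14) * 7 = -204085/ 964224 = -0.21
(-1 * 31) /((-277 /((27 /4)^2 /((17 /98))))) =1107351 /37672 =29.39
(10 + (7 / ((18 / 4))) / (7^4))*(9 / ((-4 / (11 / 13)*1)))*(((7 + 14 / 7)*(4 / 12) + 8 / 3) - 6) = 84898 / 13377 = 6.35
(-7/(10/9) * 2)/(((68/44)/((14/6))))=-1617/85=-19.02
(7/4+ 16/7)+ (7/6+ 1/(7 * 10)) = 313/60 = 5.22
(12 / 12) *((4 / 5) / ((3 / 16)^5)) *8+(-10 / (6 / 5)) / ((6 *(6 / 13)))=134203103 / 4860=27613.81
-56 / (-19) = 56 / 19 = 2.95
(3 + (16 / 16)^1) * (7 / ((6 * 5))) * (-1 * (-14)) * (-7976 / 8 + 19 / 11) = -2145808 / 165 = -13004.90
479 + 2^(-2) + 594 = 4293 / 4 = 1073.25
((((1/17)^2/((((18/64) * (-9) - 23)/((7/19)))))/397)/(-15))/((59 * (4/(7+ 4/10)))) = 2072/7880926588575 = 0.00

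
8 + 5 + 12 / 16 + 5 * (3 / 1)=115 / 4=28.75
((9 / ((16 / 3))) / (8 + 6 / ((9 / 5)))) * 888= 8991 / 68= 132.22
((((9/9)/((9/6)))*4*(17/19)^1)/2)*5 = 340/57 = 5.96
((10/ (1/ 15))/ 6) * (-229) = -5725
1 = 1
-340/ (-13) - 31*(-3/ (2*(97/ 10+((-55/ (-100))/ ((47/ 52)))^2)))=30.77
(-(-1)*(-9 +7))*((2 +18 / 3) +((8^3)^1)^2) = -524304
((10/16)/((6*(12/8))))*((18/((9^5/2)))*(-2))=-5/59049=-0.00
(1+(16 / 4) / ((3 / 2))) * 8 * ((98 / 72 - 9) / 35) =-1210 / 189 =-6.40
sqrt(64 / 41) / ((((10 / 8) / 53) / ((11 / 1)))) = 18656 * sqrt(41) / 205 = 582.72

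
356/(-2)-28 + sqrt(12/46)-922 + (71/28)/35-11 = -1116149/980 + sqrt(138)/23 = -1138.42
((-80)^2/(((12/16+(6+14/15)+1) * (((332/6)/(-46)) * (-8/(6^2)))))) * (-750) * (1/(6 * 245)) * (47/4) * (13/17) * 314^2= -44892454651200000/36021419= -1246271132.49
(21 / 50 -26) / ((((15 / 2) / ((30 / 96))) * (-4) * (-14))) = -1279 / 67200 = -0.02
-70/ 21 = -10/ 3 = -3.33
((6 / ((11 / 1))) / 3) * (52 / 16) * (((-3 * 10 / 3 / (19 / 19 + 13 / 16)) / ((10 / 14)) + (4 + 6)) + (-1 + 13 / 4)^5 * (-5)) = -110428773 / 653312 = -169.03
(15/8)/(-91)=-15/728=-0.02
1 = 1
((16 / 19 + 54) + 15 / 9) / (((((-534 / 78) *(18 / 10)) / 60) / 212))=-887707600 / 15219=-58328.90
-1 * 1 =-1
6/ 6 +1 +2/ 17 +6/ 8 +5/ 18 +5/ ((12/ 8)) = 3965/ 612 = 6.48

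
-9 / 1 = -9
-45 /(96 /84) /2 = -315 /16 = -19.69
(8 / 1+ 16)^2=576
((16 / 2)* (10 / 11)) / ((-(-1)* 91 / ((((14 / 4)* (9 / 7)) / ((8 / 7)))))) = 45 / 143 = 0.31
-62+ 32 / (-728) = -5646 / 91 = -62.04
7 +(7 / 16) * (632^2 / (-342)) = -503.96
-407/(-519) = 407/519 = 0.78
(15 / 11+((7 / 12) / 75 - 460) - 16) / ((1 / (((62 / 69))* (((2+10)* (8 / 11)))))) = -2330616208 / 626175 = -3721.99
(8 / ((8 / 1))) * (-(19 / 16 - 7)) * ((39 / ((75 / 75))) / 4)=3627 / 64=56.67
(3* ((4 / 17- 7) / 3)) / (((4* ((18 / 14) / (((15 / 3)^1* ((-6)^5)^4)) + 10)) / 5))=-2043894127951872000 / 2417126968708300817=-0.85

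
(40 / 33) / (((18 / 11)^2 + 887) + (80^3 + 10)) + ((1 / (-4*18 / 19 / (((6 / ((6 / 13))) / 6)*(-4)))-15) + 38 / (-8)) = -58523384003 / 3351286494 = -17.46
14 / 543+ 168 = 91238 / 543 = 168.03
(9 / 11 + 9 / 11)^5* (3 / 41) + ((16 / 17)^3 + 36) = 1222772102476 / 32440986083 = 37.69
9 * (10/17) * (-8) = -720/17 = -42.35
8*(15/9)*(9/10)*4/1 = 48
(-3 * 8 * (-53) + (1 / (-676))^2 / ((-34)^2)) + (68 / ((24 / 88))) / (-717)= 1444973897781095 / 1136296414656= 1271.65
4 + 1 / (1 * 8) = 33 / 8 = 4.12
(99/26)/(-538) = -99/13988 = -0.01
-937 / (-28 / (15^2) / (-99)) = -20871675 / 28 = -745416.96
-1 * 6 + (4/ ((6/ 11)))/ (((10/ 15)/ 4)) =38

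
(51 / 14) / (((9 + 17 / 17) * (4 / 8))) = 51 / 70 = 0.73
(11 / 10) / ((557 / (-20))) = -22 / 557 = -0.04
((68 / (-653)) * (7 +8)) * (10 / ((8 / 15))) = -29.29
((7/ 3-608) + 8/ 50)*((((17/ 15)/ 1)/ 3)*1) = -772021/ 3375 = -228.75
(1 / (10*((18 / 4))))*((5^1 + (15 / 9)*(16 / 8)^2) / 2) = 0.13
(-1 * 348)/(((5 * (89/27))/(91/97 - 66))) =59298156/43165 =1373.76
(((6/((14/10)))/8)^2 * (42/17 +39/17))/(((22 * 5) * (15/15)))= 3645/293216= 0.01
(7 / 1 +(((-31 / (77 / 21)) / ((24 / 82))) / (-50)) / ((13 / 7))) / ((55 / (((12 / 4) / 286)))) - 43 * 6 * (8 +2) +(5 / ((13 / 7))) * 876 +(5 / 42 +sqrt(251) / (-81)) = -2091833011889 / 9447438000 - sqrt(251) / 81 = -221.61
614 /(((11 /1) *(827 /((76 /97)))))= 46664 /882409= 0.05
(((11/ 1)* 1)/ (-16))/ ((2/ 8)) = -11/ 4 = -2.75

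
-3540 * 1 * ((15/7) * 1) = -53100/7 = -7585.71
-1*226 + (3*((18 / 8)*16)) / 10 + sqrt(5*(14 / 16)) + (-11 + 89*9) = sqrt(70) / 4 + 2874 / 5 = 576.89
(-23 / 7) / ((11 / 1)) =-23 / 77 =-0.30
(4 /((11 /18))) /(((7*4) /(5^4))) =11250 /77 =146.10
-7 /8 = -0.88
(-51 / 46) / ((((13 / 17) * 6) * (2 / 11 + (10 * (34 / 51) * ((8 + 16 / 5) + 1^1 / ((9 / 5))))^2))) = -2317491 / 58907154904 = -0.00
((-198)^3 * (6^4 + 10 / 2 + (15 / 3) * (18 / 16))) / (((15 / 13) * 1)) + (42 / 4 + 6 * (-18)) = -87901974849 / 10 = -8790197484.90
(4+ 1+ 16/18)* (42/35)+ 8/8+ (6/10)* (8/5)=677/75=9.03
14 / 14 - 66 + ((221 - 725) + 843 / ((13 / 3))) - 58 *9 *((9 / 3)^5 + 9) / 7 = -249164 / 13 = -19166.46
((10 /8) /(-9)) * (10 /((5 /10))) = -25 /9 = -2.78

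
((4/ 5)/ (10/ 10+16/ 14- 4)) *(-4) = 112/ 65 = 1.72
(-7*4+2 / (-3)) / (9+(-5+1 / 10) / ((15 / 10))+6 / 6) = -430 / 101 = -4.26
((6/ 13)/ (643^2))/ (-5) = -6/ 26874185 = -0.00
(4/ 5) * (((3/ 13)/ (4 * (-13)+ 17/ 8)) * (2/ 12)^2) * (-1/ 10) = 0.00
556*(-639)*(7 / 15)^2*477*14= -12917415672 / 25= -516696626.88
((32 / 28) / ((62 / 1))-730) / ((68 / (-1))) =4659 / 434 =10.74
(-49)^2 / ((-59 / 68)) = -163268 / 59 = -2767.25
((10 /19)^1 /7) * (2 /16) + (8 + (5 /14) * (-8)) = 2741 /532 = 5.15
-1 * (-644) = 644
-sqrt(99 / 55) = -3* sqrt(5) / 5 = -1.34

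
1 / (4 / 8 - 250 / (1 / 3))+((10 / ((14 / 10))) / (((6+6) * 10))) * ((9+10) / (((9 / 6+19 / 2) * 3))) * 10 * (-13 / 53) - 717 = -78960812855 / 110113542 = -717.09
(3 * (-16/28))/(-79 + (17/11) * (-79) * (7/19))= 627/45346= 0.01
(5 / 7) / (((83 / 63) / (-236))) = -10620 / 83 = -127.95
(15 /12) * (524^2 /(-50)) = -34322 /5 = -6864.40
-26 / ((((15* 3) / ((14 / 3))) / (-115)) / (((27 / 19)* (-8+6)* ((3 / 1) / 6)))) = -8372 / 19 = -440.63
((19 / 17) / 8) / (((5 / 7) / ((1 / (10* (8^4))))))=133 / 27852800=0.00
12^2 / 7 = 20.57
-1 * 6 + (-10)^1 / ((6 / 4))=-12.67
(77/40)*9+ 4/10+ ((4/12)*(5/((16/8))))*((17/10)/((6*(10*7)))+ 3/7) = 91151/5040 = 18.09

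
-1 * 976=-976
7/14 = 1/2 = 0.50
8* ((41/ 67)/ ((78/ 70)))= 11480/ 2613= 4.39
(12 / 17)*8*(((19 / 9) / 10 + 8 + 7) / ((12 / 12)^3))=21904 / 255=85.90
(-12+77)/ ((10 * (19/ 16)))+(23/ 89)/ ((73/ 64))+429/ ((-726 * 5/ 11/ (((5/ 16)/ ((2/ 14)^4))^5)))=-80029598419679485021886663/ 258878734336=-309139329752009.18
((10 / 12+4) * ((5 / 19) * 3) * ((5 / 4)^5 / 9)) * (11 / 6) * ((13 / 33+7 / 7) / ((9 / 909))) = 1052609375 / 3151872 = 333.96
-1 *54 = -54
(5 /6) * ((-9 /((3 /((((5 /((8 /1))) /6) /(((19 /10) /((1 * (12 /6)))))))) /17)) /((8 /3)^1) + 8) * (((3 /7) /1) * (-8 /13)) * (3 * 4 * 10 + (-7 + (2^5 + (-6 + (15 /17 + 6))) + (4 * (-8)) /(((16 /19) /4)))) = 17945 /2261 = 7.94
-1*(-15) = 15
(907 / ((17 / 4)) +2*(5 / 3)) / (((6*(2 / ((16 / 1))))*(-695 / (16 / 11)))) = -707456 / 1169685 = -0.60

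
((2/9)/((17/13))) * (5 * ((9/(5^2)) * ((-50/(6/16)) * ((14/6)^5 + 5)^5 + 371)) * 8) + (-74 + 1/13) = -2056276938564571003293026029/2808761740303545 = -732093758277.39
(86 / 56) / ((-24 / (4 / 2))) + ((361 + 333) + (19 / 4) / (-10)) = 1164907 / 1680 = 693.40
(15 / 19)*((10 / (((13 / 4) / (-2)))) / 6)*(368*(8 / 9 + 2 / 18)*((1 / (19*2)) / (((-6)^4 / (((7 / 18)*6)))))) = -16100 / 1140399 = -0.01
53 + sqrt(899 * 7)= 53 + sqrt(6293)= 132.33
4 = 4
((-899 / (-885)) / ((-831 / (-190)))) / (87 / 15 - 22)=-170810 / 11914047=-0.01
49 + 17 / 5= 262 / 5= 52.40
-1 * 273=-273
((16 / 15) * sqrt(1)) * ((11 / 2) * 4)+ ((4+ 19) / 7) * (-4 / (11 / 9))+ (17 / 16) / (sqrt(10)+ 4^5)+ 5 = 3575644739 / 201848955-17 * sqrt(10) / 16777056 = 17.71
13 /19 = 0.68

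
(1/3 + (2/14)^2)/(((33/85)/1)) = 4420/4851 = 0.91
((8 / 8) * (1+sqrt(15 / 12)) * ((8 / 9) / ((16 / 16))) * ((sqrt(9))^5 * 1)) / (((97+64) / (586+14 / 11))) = 1395360 / 1771+697680 * sqrt(5) / 1771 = 1668.79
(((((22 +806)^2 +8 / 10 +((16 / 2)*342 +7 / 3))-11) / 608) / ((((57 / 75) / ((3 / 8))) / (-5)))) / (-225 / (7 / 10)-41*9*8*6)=903409675 / 5833020672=0.15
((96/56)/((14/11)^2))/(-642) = -121/73402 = -0.00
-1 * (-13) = 13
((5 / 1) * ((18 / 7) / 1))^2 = 8100 / 49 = 165.31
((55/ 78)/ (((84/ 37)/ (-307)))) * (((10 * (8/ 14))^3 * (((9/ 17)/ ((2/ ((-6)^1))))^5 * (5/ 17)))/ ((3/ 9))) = 158646.80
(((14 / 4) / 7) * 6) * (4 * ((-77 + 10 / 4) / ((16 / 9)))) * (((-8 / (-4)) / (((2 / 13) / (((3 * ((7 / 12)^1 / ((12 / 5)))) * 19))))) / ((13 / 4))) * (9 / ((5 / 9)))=-14446593 / 32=-451456.03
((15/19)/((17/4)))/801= 20/86241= 0.00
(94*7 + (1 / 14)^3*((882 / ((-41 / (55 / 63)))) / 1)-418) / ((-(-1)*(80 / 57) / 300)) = 1648940175 / 32144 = 51298.54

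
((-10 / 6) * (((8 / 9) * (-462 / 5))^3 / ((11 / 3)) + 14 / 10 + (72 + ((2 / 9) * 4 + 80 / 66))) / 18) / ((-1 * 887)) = -207669427 / 13171950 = -15.77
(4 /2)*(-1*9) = -18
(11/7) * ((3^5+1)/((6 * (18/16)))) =56.80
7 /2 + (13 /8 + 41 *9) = 2993 /8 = 374.12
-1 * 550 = -550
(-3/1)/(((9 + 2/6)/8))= -18/7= -2.57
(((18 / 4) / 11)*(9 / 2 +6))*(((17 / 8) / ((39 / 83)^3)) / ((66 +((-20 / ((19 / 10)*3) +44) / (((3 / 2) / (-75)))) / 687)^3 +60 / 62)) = 126659482872838113530997 / 360868490664493138504805056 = 0.00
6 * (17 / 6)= 17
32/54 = 16/27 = 0.59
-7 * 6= -42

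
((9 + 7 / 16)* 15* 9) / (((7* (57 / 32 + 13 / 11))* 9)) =49830 / 7301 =6.83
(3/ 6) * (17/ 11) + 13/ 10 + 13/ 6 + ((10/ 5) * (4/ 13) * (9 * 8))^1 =208267/ 4290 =48.55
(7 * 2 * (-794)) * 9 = -100044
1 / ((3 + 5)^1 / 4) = 1 / 2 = 0.50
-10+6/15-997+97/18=-90109/90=-1001.21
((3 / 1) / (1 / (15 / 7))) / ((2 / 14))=45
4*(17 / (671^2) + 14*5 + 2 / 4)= 126968030 / 450241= 282.00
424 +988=1412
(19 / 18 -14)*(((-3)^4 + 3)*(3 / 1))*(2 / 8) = -1631 / 2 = -815.50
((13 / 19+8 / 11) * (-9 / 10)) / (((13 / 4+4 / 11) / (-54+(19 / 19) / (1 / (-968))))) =361788 / 1007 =359.27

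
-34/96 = -0.35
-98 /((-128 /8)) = 6.12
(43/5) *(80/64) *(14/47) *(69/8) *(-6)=-62307/376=-165.71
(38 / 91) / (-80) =-0.01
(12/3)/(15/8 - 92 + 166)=32/607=0.05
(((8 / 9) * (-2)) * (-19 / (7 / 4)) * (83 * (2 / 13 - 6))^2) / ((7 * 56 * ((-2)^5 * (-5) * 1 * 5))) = 189006604 / 13042575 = 14.49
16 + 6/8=67/4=16.75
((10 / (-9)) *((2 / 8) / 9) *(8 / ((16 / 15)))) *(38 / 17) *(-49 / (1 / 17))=23275 / 54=431.02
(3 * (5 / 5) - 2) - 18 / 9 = -1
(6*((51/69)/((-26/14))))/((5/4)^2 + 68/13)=-3808/10833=-0.35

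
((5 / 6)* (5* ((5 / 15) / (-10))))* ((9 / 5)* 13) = -13 / 4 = -3.25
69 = 69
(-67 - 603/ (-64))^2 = 13579225/ 4096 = 3315.24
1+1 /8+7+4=97 /8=12.12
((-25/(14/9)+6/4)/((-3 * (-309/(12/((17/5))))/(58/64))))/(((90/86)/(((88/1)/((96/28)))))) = -13717/11124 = -1.23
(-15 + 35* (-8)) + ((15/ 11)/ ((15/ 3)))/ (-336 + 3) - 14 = -377290/ 1221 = -309.00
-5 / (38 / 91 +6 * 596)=-455 / 325454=-0.00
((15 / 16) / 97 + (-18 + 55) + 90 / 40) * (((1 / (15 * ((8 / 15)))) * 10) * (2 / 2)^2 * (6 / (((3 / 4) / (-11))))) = -4318.56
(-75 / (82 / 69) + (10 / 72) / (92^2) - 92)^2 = 24059.03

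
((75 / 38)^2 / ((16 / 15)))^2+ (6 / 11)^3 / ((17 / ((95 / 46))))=3710427018015285 / 277798031937536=13.36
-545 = -545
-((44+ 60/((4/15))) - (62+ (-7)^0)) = -206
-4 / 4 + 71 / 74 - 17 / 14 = -325 / 259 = -1.25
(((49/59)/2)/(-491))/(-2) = 49/115876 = 0.00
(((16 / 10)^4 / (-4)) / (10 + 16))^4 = 68719476736 / 4358062744140625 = 0.00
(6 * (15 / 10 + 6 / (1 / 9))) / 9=37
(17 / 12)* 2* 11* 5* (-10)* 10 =-46750 / 3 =-15583.33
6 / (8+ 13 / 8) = 48 / 77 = 0.62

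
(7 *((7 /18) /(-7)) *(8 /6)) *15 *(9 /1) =-70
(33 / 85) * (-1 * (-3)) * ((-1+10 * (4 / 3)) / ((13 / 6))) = 7326 / 1105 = 6.63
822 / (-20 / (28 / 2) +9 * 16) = 2877 / 499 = 5.77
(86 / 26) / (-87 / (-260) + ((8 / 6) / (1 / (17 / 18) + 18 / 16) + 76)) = 766260 / 17825117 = 0.04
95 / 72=1.32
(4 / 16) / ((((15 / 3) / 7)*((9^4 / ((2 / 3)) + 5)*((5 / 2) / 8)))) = 56 / 492325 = 0.00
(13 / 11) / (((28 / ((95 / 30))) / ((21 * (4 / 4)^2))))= 247 / 88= 2.81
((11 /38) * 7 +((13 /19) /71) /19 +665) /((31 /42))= 718055709 /794561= 903.71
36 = 36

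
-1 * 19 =-19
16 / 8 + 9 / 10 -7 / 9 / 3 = 713 / 270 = 2.64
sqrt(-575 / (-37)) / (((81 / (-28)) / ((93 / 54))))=-2170 * sqrt(851) / 26973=-2.35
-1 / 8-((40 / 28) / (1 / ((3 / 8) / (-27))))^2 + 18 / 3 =373061 / 63504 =5.87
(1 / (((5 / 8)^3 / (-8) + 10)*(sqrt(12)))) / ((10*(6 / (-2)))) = -1024*sqrt(3) / 1837575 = -0.00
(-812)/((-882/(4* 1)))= 232/63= 3.68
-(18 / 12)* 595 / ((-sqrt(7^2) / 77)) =19635 / 2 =9817.50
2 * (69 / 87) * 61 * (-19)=-53314 / 29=-1838.41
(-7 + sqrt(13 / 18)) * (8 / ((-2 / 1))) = 28 -2 * sqrt(26) / 3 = 24.60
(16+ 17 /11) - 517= -5494 /11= -499.45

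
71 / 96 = 0.74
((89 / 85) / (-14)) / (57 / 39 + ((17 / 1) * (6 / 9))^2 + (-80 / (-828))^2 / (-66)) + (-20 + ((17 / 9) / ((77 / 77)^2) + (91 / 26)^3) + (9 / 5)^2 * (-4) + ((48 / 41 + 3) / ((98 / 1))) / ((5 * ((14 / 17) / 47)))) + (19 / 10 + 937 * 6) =827396313419258384467 / 146800666286479800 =5636.19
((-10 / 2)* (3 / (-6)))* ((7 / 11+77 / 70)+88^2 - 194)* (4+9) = 10798983 / 44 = 245431.43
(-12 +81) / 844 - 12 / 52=-1635 / 10972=-0.15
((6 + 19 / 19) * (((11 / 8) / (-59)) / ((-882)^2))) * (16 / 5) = -11 / 16391970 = -0.00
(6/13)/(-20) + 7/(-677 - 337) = -76/2535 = -0.03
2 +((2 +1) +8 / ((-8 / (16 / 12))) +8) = 11.67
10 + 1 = 11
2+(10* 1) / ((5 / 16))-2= 32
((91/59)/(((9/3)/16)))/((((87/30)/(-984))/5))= -23878400/1711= -13955.82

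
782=782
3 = 3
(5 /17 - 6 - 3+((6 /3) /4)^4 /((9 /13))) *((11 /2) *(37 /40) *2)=-8584037 /97920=-87.66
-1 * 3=-3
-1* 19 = -19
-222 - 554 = -776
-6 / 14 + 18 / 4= 57 / 14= 4.07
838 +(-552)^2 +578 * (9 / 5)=1532912 / 5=306582.40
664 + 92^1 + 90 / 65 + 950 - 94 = 20974 / 13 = 1613.38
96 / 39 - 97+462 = 4777 / 13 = 367.46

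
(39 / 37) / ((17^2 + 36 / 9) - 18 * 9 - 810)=-39 / 25123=-0.00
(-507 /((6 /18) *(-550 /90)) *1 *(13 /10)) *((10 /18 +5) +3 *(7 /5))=8680347 /2750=3156.49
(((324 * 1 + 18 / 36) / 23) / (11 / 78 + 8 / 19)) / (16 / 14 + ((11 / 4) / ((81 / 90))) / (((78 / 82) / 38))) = 168799059 / 828552851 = 0.20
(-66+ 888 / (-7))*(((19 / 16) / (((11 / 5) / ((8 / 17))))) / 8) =-64125 / 10472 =-6.12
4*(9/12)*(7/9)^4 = 2401/2187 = 1.10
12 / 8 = 3 / 2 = 1.50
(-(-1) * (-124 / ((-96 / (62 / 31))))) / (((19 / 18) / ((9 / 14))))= 837 / 532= 1.57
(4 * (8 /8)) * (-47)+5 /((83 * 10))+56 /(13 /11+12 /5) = -5636499 /32702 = -172.36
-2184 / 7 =-312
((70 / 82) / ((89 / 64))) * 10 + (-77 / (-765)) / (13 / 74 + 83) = 105492872002 / 17181590175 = 6.14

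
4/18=2/9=0.22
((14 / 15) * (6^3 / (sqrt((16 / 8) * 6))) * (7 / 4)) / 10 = 147 * sqrt(3) / 25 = 10.18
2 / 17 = 0.12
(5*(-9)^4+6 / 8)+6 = 131247 / 4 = 32811.75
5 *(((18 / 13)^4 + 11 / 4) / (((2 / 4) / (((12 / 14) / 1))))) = 55.08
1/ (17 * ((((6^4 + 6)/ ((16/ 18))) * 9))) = 4/ 896427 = 0.00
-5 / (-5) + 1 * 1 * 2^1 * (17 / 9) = 43 / 9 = 4.78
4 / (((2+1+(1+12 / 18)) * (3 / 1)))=2 / 7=0.29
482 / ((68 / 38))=4579 / 17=269.35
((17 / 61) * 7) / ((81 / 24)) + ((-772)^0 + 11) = 20716 / 1647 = 12.58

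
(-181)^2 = 32761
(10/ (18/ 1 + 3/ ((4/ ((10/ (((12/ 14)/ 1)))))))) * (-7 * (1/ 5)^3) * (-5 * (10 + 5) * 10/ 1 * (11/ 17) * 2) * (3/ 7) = 15840/ 1819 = 8.71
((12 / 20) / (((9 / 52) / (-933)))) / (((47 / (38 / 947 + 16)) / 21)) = -1031741256 / 44509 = -23180.51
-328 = -328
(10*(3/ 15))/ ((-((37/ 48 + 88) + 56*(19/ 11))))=-1056/ 97943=-0.01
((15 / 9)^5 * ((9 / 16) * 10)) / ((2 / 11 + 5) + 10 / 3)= 8.50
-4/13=-0.31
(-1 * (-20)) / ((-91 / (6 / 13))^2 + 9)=720 / 1399813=0.00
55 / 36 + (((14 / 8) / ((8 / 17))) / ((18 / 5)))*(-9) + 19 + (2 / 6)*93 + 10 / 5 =25477 / 576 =44.23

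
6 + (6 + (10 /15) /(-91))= 3274 /273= 11.99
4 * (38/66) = 76/33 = 2.30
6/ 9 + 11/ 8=49/ 24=2.04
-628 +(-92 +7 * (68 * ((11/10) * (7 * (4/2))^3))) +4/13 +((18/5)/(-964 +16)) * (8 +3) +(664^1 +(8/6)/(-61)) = 2700153316277/1879410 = 1436702.64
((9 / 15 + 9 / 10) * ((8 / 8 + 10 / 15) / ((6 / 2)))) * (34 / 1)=85 / 3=28.33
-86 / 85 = -1.01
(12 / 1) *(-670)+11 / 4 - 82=-32477 / 4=-8119.25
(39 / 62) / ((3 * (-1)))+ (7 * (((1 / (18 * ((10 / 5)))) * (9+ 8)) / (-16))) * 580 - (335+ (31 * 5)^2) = -109278881 / 4464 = -24480.04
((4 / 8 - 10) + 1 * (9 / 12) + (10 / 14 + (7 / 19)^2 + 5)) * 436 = -1264.39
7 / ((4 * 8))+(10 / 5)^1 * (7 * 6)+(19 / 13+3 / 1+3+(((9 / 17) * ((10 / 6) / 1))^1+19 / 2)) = 721787 / 7072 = 102.06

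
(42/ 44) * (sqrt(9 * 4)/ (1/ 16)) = 1008/ 11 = 91.64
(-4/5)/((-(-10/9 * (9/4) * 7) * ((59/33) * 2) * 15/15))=-132/10325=-0.01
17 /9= 1.89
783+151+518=1452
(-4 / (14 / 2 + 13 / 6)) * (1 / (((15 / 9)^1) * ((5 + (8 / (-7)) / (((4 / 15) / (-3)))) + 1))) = -42 / 3025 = -0.01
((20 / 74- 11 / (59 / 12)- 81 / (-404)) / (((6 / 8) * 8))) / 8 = -1557953 / 42332736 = -0.04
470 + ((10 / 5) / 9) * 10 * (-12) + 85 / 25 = 6701 / 15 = 446.73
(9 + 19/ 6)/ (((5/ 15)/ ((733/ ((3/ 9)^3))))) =1444743/ 2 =722371.50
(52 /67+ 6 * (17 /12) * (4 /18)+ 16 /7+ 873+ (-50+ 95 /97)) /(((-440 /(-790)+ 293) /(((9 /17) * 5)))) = 134060888725 /17935478771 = 7.47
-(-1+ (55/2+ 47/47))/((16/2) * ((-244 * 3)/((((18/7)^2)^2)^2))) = 3156759540/351652861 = 8.98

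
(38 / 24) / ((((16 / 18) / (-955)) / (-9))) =489915 / 32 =15309.84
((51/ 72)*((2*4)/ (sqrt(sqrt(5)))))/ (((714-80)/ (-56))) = -476*5^(3/ 4)/ 4755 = -0.33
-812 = -812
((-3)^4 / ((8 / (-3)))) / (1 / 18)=-2187 / 4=-546.75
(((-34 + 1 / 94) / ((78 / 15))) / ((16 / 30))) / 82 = -239625 / 1603264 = -0.15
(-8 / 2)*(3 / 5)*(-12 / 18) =8 / 5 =1.60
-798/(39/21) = -5586/13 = -429.69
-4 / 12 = -0.33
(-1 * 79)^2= 6241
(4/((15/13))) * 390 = 1352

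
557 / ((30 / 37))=20609 / 30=686.97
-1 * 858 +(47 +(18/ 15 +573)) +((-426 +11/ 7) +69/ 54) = -415769/ 630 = -659.95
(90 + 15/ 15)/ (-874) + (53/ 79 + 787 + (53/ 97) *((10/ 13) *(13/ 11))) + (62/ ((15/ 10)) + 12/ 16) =366951867655/ 442032492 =830.15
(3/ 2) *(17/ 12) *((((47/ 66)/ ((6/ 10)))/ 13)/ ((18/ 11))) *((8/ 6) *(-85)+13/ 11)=-14785495/ 1111968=-13.30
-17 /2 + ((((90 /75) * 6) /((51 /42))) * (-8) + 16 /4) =-8829 /170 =-51.94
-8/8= -1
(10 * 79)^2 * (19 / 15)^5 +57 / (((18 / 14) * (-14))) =123626478497 / 60750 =2035003.76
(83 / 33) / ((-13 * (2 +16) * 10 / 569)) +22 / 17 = 895981 / 1312740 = 0.68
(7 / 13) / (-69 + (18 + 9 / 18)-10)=-14 / 1573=-0.01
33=33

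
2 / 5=0.40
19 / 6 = 3.17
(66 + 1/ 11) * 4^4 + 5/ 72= 16919.34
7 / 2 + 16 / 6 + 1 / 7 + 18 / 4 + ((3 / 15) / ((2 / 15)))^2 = 1097 / 84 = 13.06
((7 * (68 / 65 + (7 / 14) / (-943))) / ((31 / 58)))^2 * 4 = 750.14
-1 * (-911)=911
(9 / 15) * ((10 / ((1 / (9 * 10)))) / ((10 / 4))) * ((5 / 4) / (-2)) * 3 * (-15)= 6075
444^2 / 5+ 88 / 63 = 12420008 / 315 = 39428.60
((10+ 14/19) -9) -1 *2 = -5/19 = -0.26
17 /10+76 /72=124 /45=2.76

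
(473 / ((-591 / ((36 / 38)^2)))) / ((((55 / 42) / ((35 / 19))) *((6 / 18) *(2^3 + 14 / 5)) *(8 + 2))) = -37926 / 1351223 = -0.03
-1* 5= -5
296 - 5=291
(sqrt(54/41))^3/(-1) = -162*sqrt(246)/1681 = -1.51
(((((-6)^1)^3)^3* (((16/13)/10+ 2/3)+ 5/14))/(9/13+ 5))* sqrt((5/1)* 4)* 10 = -10517755392* sqrt(5)/259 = -90804695.09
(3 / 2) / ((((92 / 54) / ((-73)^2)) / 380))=41006655 / 23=1782898.04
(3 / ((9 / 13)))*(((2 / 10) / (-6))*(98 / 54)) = -637 / 2430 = -0.26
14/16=7/8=0.88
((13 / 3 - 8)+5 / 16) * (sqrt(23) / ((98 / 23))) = -529 * sqrt(23) / 672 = -3.78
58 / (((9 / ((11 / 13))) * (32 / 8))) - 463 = -108023 / 234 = -461.64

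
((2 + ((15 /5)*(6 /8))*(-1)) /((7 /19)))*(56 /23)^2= -2128 /529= -4.02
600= 600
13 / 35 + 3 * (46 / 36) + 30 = 7183 / 210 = 34.20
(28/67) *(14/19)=392/1273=0.31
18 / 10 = 1.80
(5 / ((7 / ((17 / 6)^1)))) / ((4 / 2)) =85 / 84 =1.01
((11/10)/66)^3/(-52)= -1/11232000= -0.00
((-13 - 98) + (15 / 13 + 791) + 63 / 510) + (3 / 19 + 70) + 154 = 38019227 / 41990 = 905.44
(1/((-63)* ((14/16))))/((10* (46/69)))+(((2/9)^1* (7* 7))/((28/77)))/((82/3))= 43909/40180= 1.09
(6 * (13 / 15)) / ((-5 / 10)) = -52 / 5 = -10.40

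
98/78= 49/39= 1.26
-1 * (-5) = 5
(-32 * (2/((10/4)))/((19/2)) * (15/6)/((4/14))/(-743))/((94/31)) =6944/663499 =0.01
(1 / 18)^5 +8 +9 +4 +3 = 45349633 / 1889568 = 24.00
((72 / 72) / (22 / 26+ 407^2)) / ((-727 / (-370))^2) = 444925 / 284539929498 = 0.00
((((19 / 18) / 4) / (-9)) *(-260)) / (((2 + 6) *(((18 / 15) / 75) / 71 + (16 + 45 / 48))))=10960625 / 194817717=0.06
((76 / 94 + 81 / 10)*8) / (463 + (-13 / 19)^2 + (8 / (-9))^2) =122432067 / 797553340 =0.15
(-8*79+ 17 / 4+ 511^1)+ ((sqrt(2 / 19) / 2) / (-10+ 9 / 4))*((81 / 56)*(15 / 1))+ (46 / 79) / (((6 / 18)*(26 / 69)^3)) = -14596700 / 173563 - 1215*sqrt(38) / 16492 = -84.55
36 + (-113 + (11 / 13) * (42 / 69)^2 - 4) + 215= 923674 / 6877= 134.31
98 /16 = 49 /8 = 6.12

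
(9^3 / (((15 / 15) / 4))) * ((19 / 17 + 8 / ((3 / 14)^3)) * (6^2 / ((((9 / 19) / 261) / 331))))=264987544181616 / 17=15587502598918.59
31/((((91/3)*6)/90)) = 1395/91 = 15.33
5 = 5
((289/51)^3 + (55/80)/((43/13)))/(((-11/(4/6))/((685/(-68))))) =2318043425/20842272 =111.22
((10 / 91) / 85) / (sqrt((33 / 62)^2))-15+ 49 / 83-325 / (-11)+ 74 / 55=349226377 / 21186165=16.48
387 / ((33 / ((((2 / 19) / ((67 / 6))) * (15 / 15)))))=1548 / 14003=0.11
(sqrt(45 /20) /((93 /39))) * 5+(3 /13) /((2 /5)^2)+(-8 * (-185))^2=3530932195 /1612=2190404.59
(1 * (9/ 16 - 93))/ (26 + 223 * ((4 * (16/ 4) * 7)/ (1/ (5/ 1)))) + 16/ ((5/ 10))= 63950393/ 1998496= 32.00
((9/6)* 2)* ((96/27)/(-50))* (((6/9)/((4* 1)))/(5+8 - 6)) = -8/1575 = -0.01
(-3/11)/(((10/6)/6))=-54/55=-0.98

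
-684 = -684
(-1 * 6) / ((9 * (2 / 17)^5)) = -1419857 / 48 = -29580.35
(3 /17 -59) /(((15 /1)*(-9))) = 0.44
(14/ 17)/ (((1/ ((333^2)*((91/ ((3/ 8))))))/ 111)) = 41816685456/ 17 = 2459805026.82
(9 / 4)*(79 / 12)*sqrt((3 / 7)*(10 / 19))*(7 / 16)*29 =6873*sqrt(3990) / 4864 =89.26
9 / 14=0.64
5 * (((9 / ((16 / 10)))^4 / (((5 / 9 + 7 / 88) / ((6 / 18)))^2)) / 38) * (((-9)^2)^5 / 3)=25950861441096384375 / 615317888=42174722931.34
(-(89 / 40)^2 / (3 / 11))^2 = 7591811161 / 23040000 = 329.51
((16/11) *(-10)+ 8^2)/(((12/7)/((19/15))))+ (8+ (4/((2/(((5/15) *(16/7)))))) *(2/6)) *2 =185576/3465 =53.56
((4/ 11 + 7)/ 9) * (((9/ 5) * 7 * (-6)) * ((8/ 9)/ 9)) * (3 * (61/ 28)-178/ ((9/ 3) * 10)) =-92/ 25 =-3.68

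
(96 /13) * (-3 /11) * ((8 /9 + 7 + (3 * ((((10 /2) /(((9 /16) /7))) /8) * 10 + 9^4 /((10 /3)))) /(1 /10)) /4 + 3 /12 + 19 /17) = -75148328 /2431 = -30912.52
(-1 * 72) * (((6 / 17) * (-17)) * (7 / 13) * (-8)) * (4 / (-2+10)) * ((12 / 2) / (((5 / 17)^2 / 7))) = -146821248 / 325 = -451757.69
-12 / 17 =-0.71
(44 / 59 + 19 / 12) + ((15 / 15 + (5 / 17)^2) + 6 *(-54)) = -65595415 / 204612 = -320.58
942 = 942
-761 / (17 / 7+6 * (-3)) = 5327 / 109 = 48.87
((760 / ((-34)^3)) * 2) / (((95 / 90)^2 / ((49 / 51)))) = -52920 / 1586899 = -0.03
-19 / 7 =-2.71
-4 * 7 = -28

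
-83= -83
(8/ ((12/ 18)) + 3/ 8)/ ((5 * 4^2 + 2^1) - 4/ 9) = 0.15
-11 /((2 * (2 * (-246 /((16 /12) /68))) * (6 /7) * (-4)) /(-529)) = 0.03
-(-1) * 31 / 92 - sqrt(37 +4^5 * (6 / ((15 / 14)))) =31 / 92 - sqrt(144285) / 5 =-75.63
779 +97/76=59301/76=780.28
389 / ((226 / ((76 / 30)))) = 7391 / 1695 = 4.36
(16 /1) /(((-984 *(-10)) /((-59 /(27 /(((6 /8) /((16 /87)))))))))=-1711 /118080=-0.01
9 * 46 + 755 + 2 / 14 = 8184 / 7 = 1169.14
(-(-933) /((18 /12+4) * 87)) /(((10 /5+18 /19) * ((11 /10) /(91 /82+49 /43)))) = 3043135 /2249588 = 1.35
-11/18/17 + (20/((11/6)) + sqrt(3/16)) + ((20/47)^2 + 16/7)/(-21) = sqrt(3)/4 + 3918714791/364339206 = 11.19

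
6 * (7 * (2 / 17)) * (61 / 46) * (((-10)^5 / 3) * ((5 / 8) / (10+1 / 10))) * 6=-3202500000 / 39491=-81094.43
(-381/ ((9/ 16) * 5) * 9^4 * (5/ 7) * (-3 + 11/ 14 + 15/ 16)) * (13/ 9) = 57370599/ 49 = 1170828.55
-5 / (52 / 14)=-35 / 26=-1.35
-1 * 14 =-14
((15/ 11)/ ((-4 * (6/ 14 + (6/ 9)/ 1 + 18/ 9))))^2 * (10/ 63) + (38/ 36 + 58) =86951983/ 1472328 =59.06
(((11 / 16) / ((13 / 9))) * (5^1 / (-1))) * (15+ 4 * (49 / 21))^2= -293095 / 208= -1409.11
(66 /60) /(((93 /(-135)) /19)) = -1881 /62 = -30.34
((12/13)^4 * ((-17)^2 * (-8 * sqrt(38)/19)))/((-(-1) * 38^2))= -11985408 * sqrt(38)/195899899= -0.38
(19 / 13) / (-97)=-0.02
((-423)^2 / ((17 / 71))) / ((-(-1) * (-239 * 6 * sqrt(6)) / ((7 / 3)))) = -3293619 * sqrt(6) / 16252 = -496.41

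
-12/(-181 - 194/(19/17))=228/6737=0.03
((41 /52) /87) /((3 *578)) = 41 /7844616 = 0.00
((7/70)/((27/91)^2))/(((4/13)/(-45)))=-107653/648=-166.13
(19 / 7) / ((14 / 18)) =171 / 49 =3.49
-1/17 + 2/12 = 11/102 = 0.11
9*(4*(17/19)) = 32.21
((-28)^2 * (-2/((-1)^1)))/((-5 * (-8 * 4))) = 49/5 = 9.80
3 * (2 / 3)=2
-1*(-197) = 197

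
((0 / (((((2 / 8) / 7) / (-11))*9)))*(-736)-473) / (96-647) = 473 / 551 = 0.86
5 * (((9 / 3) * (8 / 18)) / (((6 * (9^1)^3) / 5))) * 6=100 / 2187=0.05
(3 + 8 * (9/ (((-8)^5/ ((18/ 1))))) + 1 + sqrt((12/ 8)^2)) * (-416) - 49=-2320.55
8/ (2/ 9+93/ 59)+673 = 646963/ 955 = 677.45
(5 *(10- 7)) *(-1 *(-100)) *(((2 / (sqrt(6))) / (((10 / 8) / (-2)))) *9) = -17636.33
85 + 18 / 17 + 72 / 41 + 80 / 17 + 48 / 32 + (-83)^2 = 9734331 / 1394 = 6983.02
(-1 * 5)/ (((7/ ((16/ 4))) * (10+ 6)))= -5/ 28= -0.18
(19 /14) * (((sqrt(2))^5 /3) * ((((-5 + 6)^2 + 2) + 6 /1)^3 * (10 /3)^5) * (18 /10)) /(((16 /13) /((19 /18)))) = 5866250 * sqrt(2) /7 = 1185161.47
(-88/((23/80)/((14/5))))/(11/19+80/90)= -3370752/5773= -583.88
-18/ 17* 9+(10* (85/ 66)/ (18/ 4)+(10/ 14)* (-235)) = -6168223/ 35343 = -174.52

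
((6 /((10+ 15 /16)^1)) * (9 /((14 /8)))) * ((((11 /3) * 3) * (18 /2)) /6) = 57024 /1225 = 46.55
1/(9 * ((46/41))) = 41/414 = 0.10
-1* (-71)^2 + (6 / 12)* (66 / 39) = -5040.15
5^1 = 5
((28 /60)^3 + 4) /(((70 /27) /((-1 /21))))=-13843 /183750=-0.08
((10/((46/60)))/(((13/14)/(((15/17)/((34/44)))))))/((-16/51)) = -51.13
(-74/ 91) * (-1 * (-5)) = -370/ 91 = -4.07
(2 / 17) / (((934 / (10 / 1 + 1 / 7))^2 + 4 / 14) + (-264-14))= 35287 / 2460056434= 0.00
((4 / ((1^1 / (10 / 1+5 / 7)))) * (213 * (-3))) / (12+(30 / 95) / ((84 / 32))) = -910575 / 403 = -2259.49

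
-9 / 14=-0.64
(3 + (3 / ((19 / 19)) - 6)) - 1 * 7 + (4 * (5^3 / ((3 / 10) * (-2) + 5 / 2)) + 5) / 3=4696 / 57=82.39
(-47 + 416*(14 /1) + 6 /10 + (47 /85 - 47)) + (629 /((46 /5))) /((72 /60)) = 135789473 /23460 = 5788.13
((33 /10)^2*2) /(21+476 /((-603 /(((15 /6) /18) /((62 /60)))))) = 5551821 /5325950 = 1.04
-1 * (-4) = 4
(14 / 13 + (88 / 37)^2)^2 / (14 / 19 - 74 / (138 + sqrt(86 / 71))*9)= -11.19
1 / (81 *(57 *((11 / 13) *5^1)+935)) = 13 / 1238490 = 0.00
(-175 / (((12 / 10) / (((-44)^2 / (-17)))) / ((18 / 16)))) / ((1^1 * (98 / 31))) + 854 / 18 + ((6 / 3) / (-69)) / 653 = 191661227341 / 32170698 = 5957.63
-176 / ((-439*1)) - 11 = -4653 / 439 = -10.60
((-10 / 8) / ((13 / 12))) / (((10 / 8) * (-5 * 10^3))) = 3 / 16250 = 0.00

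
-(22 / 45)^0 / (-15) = 1 / 15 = 0.07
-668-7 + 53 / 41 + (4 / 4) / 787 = -21738473 / 32267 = -673.71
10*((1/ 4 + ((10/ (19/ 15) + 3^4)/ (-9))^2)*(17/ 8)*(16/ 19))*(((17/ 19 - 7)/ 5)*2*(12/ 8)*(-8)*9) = 60159804000/ 130321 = 461627.86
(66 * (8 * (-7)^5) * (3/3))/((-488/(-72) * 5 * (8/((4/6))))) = -6655572/305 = -21821.55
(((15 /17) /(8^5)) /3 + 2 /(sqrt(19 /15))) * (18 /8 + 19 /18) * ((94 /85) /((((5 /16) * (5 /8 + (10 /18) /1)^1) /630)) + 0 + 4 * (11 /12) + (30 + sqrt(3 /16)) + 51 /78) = 7 * (95 + 1114112 * sqrt(285)) * (281775 * sqrt(3) + 2167191578) /25262043955200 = 11297.39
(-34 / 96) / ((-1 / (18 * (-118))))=-752.25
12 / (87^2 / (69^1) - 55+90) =69 / 832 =0.08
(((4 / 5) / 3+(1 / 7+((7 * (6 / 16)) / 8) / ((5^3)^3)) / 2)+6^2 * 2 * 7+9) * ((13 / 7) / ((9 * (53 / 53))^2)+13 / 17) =2557578725418509 / 6325593750000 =404.32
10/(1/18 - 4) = -180/71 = -2.54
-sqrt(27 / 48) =-3 / 4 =-0.75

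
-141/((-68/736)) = 25944/17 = 1526.12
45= 45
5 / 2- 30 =-27.50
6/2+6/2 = 6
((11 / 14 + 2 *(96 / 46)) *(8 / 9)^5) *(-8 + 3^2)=26165248 / 9506889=2.75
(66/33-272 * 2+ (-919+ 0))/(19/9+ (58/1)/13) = -170937/769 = -222.28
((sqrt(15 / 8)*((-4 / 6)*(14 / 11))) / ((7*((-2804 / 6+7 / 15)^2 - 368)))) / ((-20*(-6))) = -5*sqrt(30) / 4308410392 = -0.00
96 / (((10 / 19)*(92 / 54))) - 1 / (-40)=98519 / 920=107.09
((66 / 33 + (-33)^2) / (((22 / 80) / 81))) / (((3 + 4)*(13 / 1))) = 3534840 / 1001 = 3531.31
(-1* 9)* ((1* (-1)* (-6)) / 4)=-27 / 2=-13.50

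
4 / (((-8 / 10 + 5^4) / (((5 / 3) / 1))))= 100 / 9363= 0.01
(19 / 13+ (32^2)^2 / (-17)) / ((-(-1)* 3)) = -13631165 / 663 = -20559.83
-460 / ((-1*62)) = 230 / 31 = 7.42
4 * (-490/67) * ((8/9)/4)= -3920/603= -6.50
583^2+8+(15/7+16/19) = 45206698/133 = 339899.98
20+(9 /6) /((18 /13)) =253 /12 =21.08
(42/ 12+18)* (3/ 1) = 129/ 2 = 64.50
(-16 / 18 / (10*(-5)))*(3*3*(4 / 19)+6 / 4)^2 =1849 / 9025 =0.20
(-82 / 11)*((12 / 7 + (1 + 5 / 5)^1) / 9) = -2132 / 693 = -3.08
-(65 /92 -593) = 54491 /92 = 592.29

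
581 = 581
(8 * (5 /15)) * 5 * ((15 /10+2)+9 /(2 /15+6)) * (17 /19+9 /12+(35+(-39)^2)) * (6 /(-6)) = -11760895 /114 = -103165.75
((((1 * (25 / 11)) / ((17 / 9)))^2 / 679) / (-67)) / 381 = -16875 / 202037279059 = -0.00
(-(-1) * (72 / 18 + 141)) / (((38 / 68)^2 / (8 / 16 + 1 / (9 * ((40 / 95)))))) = 2304775 / 6498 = 354.69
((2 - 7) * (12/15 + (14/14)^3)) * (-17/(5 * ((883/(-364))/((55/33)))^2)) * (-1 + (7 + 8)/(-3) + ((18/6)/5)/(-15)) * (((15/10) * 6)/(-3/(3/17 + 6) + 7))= -1785615468/14814091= -120.53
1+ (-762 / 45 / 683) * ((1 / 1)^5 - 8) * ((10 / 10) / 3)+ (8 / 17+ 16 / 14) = 9770167 / 3657465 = 2.67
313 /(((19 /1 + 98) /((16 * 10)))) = 50080 /117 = 428.03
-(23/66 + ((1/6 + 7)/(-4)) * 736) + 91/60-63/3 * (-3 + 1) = 898811/660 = 1361.83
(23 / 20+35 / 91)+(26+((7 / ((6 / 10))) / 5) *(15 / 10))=8069 / 260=31.03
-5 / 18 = -0.28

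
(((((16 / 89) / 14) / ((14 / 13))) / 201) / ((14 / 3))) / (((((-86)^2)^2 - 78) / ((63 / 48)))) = 39 / 127862756272048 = 0.00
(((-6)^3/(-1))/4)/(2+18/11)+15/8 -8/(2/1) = 509/40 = 12.72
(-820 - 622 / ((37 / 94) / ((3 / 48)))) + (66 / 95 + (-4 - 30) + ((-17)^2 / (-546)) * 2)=-3658465091 / 3838380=-953.13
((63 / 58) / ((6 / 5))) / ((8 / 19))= 1995 / 928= 2.15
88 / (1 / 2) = 176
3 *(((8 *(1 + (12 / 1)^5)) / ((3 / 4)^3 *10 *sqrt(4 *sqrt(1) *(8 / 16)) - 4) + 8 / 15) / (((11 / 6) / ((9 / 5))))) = 3302277030576 / 2759075 + 139314629376 *sqrt(2) / 110363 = 2982083.85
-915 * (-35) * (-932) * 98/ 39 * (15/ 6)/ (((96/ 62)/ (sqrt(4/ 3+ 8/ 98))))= -2698693375 * sqrt(39)/ 117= -144045595.94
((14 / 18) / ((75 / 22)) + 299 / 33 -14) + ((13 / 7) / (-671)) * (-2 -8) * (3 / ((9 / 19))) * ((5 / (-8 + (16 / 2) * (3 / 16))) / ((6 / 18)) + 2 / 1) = -15107887 / 3170475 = -4.77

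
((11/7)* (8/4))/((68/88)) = 484/119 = 4.07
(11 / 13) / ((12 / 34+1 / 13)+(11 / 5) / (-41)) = 2.25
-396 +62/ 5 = -1918/ 5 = -383.60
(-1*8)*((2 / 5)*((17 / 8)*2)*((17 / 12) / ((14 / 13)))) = -3757 / 210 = -17.89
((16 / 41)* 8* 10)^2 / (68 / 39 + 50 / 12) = 164.91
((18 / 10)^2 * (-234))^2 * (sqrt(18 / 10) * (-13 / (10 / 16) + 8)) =-68976790272 * sqrt(5) / 15625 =-9871154.68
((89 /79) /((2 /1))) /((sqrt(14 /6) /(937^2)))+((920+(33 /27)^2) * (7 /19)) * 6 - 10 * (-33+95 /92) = 55612469 /23598+78139241 * sqrt(21) /1106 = 326117.05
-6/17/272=-3/2312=-0.00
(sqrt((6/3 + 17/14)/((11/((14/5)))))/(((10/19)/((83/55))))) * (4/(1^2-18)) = -9462 * sqrt(11)/51425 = -0.61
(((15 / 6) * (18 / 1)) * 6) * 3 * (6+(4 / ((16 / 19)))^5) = 1963493.00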